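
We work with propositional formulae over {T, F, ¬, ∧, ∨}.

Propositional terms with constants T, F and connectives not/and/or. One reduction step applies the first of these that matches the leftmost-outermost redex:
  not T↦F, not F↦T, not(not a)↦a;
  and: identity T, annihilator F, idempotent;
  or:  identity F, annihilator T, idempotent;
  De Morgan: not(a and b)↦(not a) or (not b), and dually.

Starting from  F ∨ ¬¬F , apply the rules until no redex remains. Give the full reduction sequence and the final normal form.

  start: F ∨ ¬¬F
  step 1: ¬¬F
  step 2: F

Answer: normal form = F  (in 2 steps)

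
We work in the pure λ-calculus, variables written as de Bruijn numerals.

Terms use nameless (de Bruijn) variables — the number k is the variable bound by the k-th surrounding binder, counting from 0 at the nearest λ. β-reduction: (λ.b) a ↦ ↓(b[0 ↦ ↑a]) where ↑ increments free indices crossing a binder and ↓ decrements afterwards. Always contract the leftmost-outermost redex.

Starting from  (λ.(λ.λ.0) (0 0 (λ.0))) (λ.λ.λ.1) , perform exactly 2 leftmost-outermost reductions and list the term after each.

Answer: after 2 steps: λ.0

Derivation:
  start: (λ.(λ.λ.0) (0 0 (λ.0))) (λ.λ.λ.1)
  [1] (λ.λ.0) ((λ.λ.λ.1) (λ.λ.λ.1) (λ.0))
  [2] λ.0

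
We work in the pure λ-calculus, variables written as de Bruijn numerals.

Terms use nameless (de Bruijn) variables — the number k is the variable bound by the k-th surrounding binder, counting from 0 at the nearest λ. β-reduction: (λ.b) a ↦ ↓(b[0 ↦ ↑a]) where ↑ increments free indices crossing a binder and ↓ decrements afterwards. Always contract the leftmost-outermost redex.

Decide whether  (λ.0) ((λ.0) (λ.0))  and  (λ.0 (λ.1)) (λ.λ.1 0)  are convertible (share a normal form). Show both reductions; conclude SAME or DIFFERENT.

Term A:
  start: (λ.0) ((λ.0) (λ.0))
  →1  (λ.0) (λ.0)
  →2  λ.0

Term B:
  start: (λ.0 (λ.1)) (λ.λ.1 0)
  →1  (λ.λ.1 0) (λ.λ.λ.1 0)
  →2  λ.(λ.λ.λ.1 0) 0
  →3  λ.λ.λ.1 0

Answer: DIFFERENT — A ⇓ λ.0, B ⇓ λ.λ.λ.1 0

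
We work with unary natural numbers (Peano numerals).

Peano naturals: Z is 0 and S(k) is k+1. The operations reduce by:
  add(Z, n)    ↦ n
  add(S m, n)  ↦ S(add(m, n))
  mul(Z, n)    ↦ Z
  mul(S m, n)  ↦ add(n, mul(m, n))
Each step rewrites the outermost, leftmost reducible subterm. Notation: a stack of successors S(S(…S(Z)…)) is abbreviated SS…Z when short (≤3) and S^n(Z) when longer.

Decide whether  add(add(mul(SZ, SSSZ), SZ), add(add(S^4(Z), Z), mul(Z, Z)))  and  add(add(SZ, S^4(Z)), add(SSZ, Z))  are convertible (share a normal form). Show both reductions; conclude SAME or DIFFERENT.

Answer: DIFFERENT — A ⇓ S^8(Z), B ⇓ S^7(Z)

Derivation:
Term A:
  start: add(add(mul(SZ, SSSZ), SZ), add(add(S^4(Z), Z), mul(Z, Z)))
  step 1: add(add(add(SSSZ, mul(Z, SSSZ)), SZ), add(add(S^4(Z), Z), mul(Z, Z)))
  step 2: add(add(S(add(SSZ, mul(Z, SSSZ))), SZ), add(add(S^4(Z), Z), mul(Z, Z)))
  step 3: add(S(add(add(SSZ, mul(Z, SSSZ)), SZ)), add(add(S^4(Z), Z), mul(Z, Z)))
  step 4: S(add(add(add(SSZ, mul(Z, SSSZ)), SZ), add(add(S^4(Z), Z), mul(Z, Z))))
  step 5: S(add(add(S(add(SZ, mul(Z, SSSZ))), SZ), add(add(S^4(Z), Z), mul(Z, Z))))
  step 6: S(add(S(add(add(SZ, mul(Z, SSSZ)), SZ)), add(add(S^4(Z), Z), mul(Z, Z))))
  step 7: S(S(add(add(add(SZ, mul(Z, SSSZ)), SZ), add(add(S^4(Z), Z), mul(Z, Z)))))
  step 8: S(S(add(add(S(add(Z, mul(Z, SSSZ))), SZ), add(add(S^4(Z), Z), mul(Z, Z)))))
  step 9: S(S(add(S(add(add(Z, mul(Z, SSSZ)), SZ)), add(add(S^4(Z), Z), mul(Z, Z)))))
  step 10: S(S(S(add(add(add(Z, mul(Z, SSSZ)), SZ), add(add(S^4(Z), Z), mul(Z, Z))))))
  step 11: S(S(S(add(add(mul(Z, SSSZ), SZ), add(add(S^4(Z), Z), mul(Z, Z))))))
  step 12: S(S(S(add(add(Z, SZ), add(add(S^4(Z), Z), mul(Z, Z))))))
  step 13: S(S(S(add(SZ, add(add(S^4(Z), Z), mul(Z, Z))))))
  step 14: S(S(S(S(add(Z, add(add(S^4(Z), Z), mul(Z, Z)))))))
  step 15: S(S(S(S(add(add(S^4(Z), Z), mul(Z, Z))))))
  step 16: S(S(S(S(add(S(add(SSSZ, Z)), mul(Z, Z))))))
  step 17: S(S(S(S(S(add(add(SSSZ, Z), mul(Z, Z)))))))
  step 18: S(S(S(S(S(add(S(add(SSZ, Z)), mul(Z, Z)))))))
  step 19: S(S(S(S(S(S(add(add(SSZ, Z), mul(Z, Z))))))))
  step 20: S(S(S(S(S(S(add(S(add(SZ, Z)), mul(Z, Z))))))))
  step 21: S(S(S(S(S(S(S(add(add(SZ, Z), mul(Z, Z)))))))))
  step 22: S(S(S(S(S(S(S(add(S(add(Z, Z)), mul(Z, Z)))))))))
  step 23: S(S(S(S(S(S(S(S(add(add(Z, Z), mul(Z, Z))))))))))
  step 24: S(S(S(S(S(S(S(S(add(Z, mul(Z, Z))))))))))
  step 25: S(S(S(S(S(S(S(S(mul(Z, Z)))))))))
  step 26: S^8(Z)

Term B:
  start: add(add(SZ, S^4(Z)), add(SSZ, Z))
  step 1: add(S(add(Z, S^4(Z))), add(SSZ, Z))
  step 2: S(add(add(Z, S^4(Z)), add(SSZ, Z)))
  step 3: S(add(S^4(Z), add(SSZ, Z)))
  step 4: S(S(add(SSSZ, add(SSZ, Z))))
  step 5: S(S(S(add(SSZ, add(SSZ, Z)))))
  step 6: S(S(S(S(add(SZ, add(SSZ, Z))))))
  step 7: S(S(S(S(S(add(Z, add(SSZ, Z)))))))
  step 8: S(S(S(S(S(add(SSZ, Z))))))
  step 9: S(S(S(S(S(S(add(SZ, Z)))))))
  step 10: S(S(S(S(S(S(S(add(Z, Z))))))))
  step 11: S^7(Z)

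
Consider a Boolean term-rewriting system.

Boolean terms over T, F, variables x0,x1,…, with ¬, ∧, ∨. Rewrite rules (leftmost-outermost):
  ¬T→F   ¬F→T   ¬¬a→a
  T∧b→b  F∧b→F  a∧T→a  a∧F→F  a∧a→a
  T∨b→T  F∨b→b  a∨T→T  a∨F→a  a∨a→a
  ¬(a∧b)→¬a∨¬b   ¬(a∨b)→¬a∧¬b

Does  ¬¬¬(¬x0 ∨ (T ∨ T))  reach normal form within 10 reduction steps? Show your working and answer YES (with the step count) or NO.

Answer: YES — reaches normal form F in 7 ≤ 10 steps

Derivation:
  start: ¬¬¬(¬x0 ∨ (T ∨ T))
  step 1: ¬(¬x0 ∨ (T ∨ T))
  step 2: ¬¬x0 ∧ ¬(T ∨ T)
  step 3: x0 ∧ ¬(T ∨ T)
  step 4: x0 ∧ (¬T ∧ ¬T)
  step 5: x0 ∧ ¬T
  step 6: x0 ∧ F
  step 7: F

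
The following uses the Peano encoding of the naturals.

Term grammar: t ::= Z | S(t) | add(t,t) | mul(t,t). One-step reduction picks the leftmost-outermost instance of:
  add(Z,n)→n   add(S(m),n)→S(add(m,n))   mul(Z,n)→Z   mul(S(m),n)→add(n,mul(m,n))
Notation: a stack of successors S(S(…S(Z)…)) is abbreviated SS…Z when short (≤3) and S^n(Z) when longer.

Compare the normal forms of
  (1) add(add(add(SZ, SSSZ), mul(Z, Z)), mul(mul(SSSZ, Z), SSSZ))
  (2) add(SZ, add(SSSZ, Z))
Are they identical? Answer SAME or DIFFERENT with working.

Term A:
  start: add(add(add(SZ, SSSZ), mul(Z, Z)), mul(mul(SSSZ, Z), SSSZ))
  →1  add(add(S(add(Z, SSSZ)), mul(Z, Z)), mul(mul(SSSZ, Z), SSSZ))
  →2  add(S(add(add(Z, SSSZ), mul(Z, Z))), mul(mul(SSSZ, Z), SSSZ))
  →3  S(add(add(add(Z, SSSZ), mul(Z, Z)), mul(mul(SSSZ, Z), SSSZ)))
  →4  S(add(add(SSSZ, mul(Z, Z)), mul(mul(SSSZ, Z), SSSZ)))
  →5  S(add(S(add(SSZ, mul(Z, Z))), mul(mul(SSSZ, Z), SSSZ)))
  →6  S(S(add(add(SSZ, mul(Z, Z)), mul(mul(SSSZ, Z), SSSZ))))
  →7  S(S(add(S(add(SZ, mul(Z, Z))), mul(mul(SSSZ, Z), SSSZ))))
  →8  S(S(S(add(add(SZ, mul(Z, Z)), mul(mul(SSSZ, Z), SSSZ)))))
  →9  S(S(S(add(S(add(Z, mul(Z, Z))), mul(mul(SSSZ, Z), SSSZ)))))
  →10  S(S(S(S(add(add(Z, mul(Z, Z)), mul(mul(SSSZ, Z), SSSZ))))))
  →11  S(S(S(S(add(mul(Z, Z), mul(mul(SSSZ, Z), SSSZ))))))
  →12  S(S(S(S(add(Z, mul(mul(SSSZ, Z), SSSZ))))))
  →13  S(S(S(S(mul(mul(SSSZ, Z), SSSZ)))))
  →14  S(S(S(S(mul(add(Z, mul(SSZ, Z)), SSSZ)))))
  →15  S(S(S(S(mul(mul(SSZ, Z), SSSZ)))))
  →16  S(S(S(S(mul(add(Z, mul(SZ, Z)), SSSZ)))))
  →17  S(S(S(S(mul(mul(SZ, Z), SSSZ)))))
  →18  S(S(S(S(mul(add(Z, mul(Z, Z)), SSSZ)))))
  →19  S(S(S(S(mul(mul(Z, Z), SSSZ)))))
  →20  S(S(S(S(mul(Z, SSSZ)))))
  →21  S^4(Z)

Term B:
  start: add(SZ, add(SSSZ, Z))
  →1  S(add(Z, add(SSSZ, Z)))
  →2  S(add(SSSZ, Z))
  →3  S(S(add(SSZ, Z)))
  →4  S(S(S(add(SZ, Z))))
  →5  S(S(S(S(add(Z, Z)))))
  →6  S^4(Z)

Answer: SAME — A ⇓ S^4(Z), B ⇓ S^4(Z)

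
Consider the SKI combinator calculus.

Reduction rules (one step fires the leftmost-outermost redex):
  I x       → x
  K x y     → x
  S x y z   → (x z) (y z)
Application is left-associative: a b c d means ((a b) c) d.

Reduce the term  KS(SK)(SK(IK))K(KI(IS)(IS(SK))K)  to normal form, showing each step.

  start: KS(SK)(SK(IK))K(KI(IS)(IS(SK))K)
  →1  S(SK(IK))K(KI(IS)(IS(SK))K)
  →2  SK(IK)(KI(IS)(IS(SK))K)(K(KI(IS)(IS(SK))K))
  →3  K(KI(IS)(IS(SK))K)(IK(KI(IS)(IS(SK))K))(K(KI(IS)(IS(SK))K))
  →4  KI(IS)(IS(SK))K(K(KI(IS)(IS(SK))K))
  →5  I(IS(SK))K(K(KI(IS)(IS(SK))K))
  →6  IS(SK)K(K(KI(IS)(IS(SK))K))
  →7  S(SK)K(K(KI(IS)(IS(SK))K))
  →8  SK(K(KI(IS)(IS(SK))K))(K(K(KI(IS)(IS(SK))K)))
  →9  K(K(K(KI(IS)(IS(SK))K)))(K(KI(IS)(IS(SK))K)(K(K(KI(IS)(IS(SK))K))))
  →10  K(K(KI(IS)(IS(SK))K))
  →11  K(K(I(IS(SK))K))
  →12  K(K(IS(SK)K))
  →13  K(K(S(SK)K))

Answer: normal form = K(K(S(SK)K))  (in 13 steps)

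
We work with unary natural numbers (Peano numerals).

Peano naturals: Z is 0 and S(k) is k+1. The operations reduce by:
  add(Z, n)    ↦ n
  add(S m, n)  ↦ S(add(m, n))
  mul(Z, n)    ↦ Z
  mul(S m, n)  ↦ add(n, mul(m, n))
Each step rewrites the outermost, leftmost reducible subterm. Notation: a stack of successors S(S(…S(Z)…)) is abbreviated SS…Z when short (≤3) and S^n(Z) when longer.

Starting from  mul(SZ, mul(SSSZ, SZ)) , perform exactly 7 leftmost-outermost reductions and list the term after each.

Answer: after 7 steps: S(add(S(add(Z, mul(SZ, SZ))), mul(Z, mul(SSSZ, SZ))))

Derivation:
  start: mul(SZ, mul(SSSZ, SZ))
  [1] add(mul(SSSZ, SZ), mul(Z, mul(SSSZ, SZ)))
  [2] add(add(SZ, mul(SSZ, SZ)), mul(Z, mul(SSSZ, SZ)))
  [3] add(S(add(Z, mul(SSZ, SZ))), mul(Z, mul(SSSZ, SZ)))
  [4] S(add(add(Z, mul(SSZ, SZ)), mul(Z, mul(SSSZ, SZ))))
  [5] S(add(mul(SSZ, SZ), mul(Z, mul(SSSZ, SZ))))
  [6] S(add(add(SZ, mul(SZ, SZ)), mul(Z, mul(SSSZ, SZ))))
  [7] S(add(S(add(Z, mul(SZ, SZ))), mul(Z, mul(SSSZ, SZ))))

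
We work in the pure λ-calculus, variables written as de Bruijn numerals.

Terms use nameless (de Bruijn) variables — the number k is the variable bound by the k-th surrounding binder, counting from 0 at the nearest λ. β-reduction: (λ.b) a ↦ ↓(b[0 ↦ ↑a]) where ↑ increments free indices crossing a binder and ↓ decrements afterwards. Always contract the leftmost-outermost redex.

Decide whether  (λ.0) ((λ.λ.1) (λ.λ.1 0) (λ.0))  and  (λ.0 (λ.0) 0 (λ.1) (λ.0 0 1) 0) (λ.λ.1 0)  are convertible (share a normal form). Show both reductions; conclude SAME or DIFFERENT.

Term A:
  start: (λ.0) ((λ.λ.1) (λ.λ.1 0) (λ.0))
  →1  (λ.λ.1) (λ.λ.1 0) (λ.0)
  →2  (λ.λ.λ.1 0) (λ.0)
  →3  λ.λ.1 0

Term B:
  start: (λ.0 (λ.0) 0 (λ.1) (λ.0 0 1) 0) (λ.λ.1 0)
  →1  (λ.λ.1 0) (λ.0) (λ.λ.1 0) (λ.λ.λ.1 0) (λ.0 0 (λ.λ.1 0)) (λ.λ.1 0)
  →2  (λ.(λ.0) 0) (λ.λ.1 0) (λ.λ.λ.1 0) (λ.0 0 (λ.λ.1 0)) (λ.λ.1 0)
  →3  (λ.0) (λ.λ.1 0) (λ.λ.λ.1 0) (λ.0 0 (λ.λ.1 0)) (λ.λ.1 0)
  →4  (λ.λ.1 0) (λ.λ.λ.1 0) (λ.0 0 (λ.λ.1 0)) (λ.λ.1 0)
  →5  (λ.(λ.λ.λ.1 0) 0) (λ.0 0 (λ.λ.1 0)) (λ.λ.1 0)
  →6  (λ.λ.λ.1 0) (λ.0 0 (λ.λ.1 0)) (λ.λ.1 0)
  →7  (λ.λ.1 0) (λ.λ.1 0)
  →8  λ.(λ.λ.1 0) 0
  →9  λ.λ.1 0

Answer: SAME — A ⇓ λ.λ.1 0, B ⇓ λ.λ.1 0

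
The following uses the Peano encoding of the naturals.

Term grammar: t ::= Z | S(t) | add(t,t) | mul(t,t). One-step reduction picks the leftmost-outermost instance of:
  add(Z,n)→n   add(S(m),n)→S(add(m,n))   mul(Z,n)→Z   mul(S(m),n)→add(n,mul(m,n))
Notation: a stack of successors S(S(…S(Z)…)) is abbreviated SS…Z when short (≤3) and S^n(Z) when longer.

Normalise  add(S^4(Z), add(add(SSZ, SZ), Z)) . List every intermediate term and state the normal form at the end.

  start: add(S^4(Z), add(add(SSZ, SZ), Z))
  [1] S(add(SSSZ, add(add(SSZ, SZ), Z)))
  [2] S(S(add(SSZ, add(add(SSZ, SZ), Z))))
  [3] S(S(S(add(SZ, add(add(SSZ, SZ), Z)))))
  [4] S(S(S(S(add(Z, add(add(SSZ, SZ), Z))))))
  [5] S(S(S(S(add(add(SSZ, SZ), Z)))))
  [6] S(S(S(S(add(S(add(SZ, SZ)), Z)))))
  [7] S(S(S(S(S(add(add(SZ, SZ), Z))))))
  [8] S(S(S(S(S(add(S(add(Z, SZ)), Z))))))
  [9] S(S(S(S(S(S(add(add(Z, SZ), Z)))))))
  [10] S(S(S(S(S(S(add(SZ, Z)))))))
  [11] S(S(S(S(S(S(S(add(Z, Z))))))))
  [12] S^7(Z)

Answer: normal form = S^7(Z)  (in 12 steps)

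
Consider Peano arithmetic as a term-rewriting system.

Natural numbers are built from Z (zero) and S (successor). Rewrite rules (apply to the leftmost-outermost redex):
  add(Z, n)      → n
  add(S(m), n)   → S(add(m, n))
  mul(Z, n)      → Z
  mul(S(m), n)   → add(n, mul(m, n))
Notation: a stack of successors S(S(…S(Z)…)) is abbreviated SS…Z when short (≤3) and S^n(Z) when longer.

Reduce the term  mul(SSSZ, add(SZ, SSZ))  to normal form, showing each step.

  start: mul(SSSZ, add(SZ, SSZ))
  [1] add(add(SZ, SSZ), mul(SSZ, add(SZ, SSZ)))
  [2] add(S(add(Z, SSZ)), mul(SSZ, add(SZ, SSZ)))
  [3] S(add(add(Z, SSZ), mul(SSZ, add(SZ, SSZ))))
  [4] S(add(SSZ, mul(SSZ, add(SZ, SSZ))))
  [5] S(S(add(SZ, mul(SSZ, add(SZ, SSZ)))))
  [6] S(S(S(add(Z, mul(SSZ, add(SZ, SSZ))))))
  [7] S(S(S(mul(SSZ, add(SZ, SSZ)))))
  [8] S(S(S(add(add(SZ, SSZ), mul(SZ, add(SZ, SSZ))))))
  [9] S(S(S(add(S(add(Z, SSZ)), mul(SZ, add(SZ, SSZ))))))
  [10] S(S(S(S(add(add(Z, SSZ), mul(SZ, add(SZ, SSZ)))))))
  [11] S(S(S(S(add(SSZ, mul(SZ, add(SZ, SSZ)))))))
  [12] S(S(S(S(S(add(SZ, mul(SZ, add(SZ, SSZ))))))))
  [13] S(S(S(S(S(S(add(Z, mul(SZ, add(SZ, SSZ)))))))))
  [14] S(S(S(S(S(S(mul(SZ, add(SZ, SSZ))))))))
  [15] S(S(S(S(S(S(add(add(SZ, SSZ), mul(Z, add(SZ, SSZ)))))))))
  [16] S(S(S(S(S(S(add(S(add(Z, SSZ)), mul(Z, add(SZ, SSZ)))))))))
  [17] S(S(S(S(S(S(S(add(add(Z, SSZ), mul(Z, add(SZ, SSZ))))))))))
  [18] S(S(S(S(S(S(S(add(SSZ, mul(Z, add(SZ, SSZ))))))))))
  [19] S(S(S(S(S(S(S(S(add(SZ, mul(Z, add(SZ, SSZ)))))))))))
  [20] S(S(S(S(S(S(S(S(S(add(Z, mul(Z, add(SZ, SSZ))))))))))))
  [21] S(S(S(S(S(S(S(S(S(mul(Z, add(SZ, SSZ)))))))))))
  [22] S^9(Z)

Answer: normal form = S^9(Z)  (in 22 steps)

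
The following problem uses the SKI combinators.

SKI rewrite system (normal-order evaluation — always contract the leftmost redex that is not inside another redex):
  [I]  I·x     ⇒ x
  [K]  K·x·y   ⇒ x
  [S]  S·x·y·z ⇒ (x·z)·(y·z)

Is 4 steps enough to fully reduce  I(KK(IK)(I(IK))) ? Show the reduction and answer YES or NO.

Answer: YES — reaches normal form KK in 4 ≤ 4 steps

Derivation:
  start: I(KK(IK)(I(IK)))
  step 1: KK(IK)(I(IK))
  step 2: K(I(IK))
  step 3: K(IK)
  step 4: KK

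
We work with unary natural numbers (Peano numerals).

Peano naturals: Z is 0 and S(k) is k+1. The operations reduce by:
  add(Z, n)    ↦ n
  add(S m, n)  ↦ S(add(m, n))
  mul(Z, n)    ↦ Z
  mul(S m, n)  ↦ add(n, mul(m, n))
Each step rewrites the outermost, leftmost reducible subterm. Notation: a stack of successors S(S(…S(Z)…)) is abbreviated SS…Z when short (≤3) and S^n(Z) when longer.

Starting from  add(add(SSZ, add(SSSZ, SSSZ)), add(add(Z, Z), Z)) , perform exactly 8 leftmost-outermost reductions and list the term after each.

Answer: after 8 steps: S(S(S(add(S(add(SZ, SSSZ)), add(add(Z, Z), Z)))))

Reduction:
  start: add(add(SSZ, add(SSSZ, SSSZ)), add(add(Z, Z), Z))
  [1] add(S(add(SZ, add(SSSZ, SSSZ))), add(add(Z, Z), Z))
  [2] S(add(add(SZ, add(SSSZ, SSSZ)), add(add(Z, Z), Z)))
  [3] S(add(S(add(Z, add(SSSZ, SSSZ))), add(add(Z, Z), Z)))
  [4] S(S(add(add(Z, add(SSSZ, SSSZ)), add(add(Z, Z), Z))))
  [5] S(S(add(add(SSSZ, SSSZ), add(add(Z, Z), Z))))
  [6] S(S(add(S(add(SSZ, SSSZ)), add(add(Z, Z), Z))))
  [7] S(S(S(add(add(SSZ, SSSZ), add(add(Z, Z), Z)))))
  [8] S(S(S(add(S(add(SZ, SSSZ)), add(add(Z, Z), Z)))))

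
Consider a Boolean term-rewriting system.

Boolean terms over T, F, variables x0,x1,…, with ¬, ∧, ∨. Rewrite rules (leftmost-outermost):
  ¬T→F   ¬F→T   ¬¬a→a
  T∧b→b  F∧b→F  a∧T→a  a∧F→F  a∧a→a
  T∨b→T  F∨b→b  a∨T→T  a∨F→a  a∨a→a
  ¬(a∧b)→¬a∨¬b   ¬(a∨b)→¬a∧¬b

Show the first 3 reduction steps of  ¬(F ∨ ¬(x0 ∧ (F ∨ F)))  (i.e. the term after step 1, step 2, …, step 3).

  start: ¬(F ∨ ¬(x0 ∧ (F ∨ F)))
  →1  ¬F ∧ ¬¬(x0 ∧ (F ∨ F))
  →2  T ∧ ¬¬(x0 ∧ (F ∨ F))
  →3  ¬¬(x0 ∧ (F ∨ F))

Answer: after 3 steps: ¬¬(x0 ∧ (F ∨ F))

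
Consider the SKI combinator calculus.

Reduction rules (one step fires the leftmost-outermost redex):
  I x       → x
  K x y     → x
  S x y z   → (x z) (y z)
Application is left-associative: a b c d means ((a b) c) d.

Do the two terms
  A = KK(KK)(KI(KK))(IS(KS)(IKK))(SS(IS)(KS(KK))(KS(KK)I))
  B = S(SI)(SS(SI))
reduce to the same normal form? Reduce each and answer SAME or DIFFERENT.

Answer: SAME — A ⇓ S(SI)(SS(SI)), B ⇓ S(SI)(SS(SI))

Reduction:
Term A:
  start: KK(KK)(KI(KK))(IS(KS)(IKK))(SS(IS)(KS(KK))(KS(KK)I))
  →1  K(KI(KK))(IS(KS)(IKK))(SS(IS)(KS(KK))(KS(KK)I))
  →2  KI(KK)(SS(IS)(KS(KK))(KS(KK)I))
  →3  I(SS(IS)(KS(KK))(KS(KK)I))
  →4  SS(IS)(KS(KK))(KS(KK)I)
  →5  S(KS(KK))(IS(KS(KK)))(KS(KK)I)
  →6  KS(KK)(KS(KK)I)(IS(KS(KK))(KS(KK)I))
  →7  S(KS(KK)I)(IS(KS(KK))(KS(KK)I))
  →8  S(SI)(IS(KS(KK))(KS(KK)I))
  →9  S(SI)(S(KS(KK))(KS(KK)I))
  →10  S(SI)(SS(KS(KK)I))
  →11  S(SI)(SS(SI))

Term B:
  start: S(SI)(SS(SI))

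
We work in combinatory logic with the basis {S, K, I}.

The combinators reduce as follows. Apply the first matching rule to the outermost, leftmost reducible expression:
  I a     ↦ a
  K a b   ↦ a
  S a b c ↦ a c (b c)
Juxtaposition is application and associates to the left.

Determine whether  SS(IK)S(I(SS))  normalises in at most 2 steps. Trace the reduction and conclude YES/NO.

Answer: NO — after 2 steps the term is S(I(SS))(IKS(I(SS))), not yet normal

Working:
  start: SS(IK)S(I(SS))
  step 1: SS(IKS)(I(SS))
  step 2: S(I(SS))(IKS(I(SS)))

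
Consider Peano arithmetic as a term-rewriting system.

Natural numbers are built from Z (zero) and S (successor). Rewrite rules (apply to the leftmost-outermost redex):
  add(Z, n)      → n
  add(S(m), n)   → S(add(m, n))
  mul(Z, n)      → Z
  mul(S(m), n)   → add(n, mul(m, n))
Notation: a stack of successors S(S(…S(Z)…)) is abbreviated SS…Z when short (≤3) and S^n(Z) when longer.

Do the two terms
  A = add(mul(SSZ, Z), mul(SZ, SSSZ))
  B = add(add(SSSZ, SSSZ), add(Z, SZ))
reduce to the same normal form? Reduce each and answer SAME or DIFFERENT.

Answer: DIFFERENT — A ⇓ SSSZ, B ⇓ S^7(Z)

Reduction:
Term A:
  start: add(mul(SSZ, Z), mul(SZ, SSSZ))
  →1  add(add(Z, mul(SZ, Z)), mul(SZ, SSSZ))
  →2  add(mul(SZ, Z), mul(SZ, SSSZ))
  →3  add(add(Z, mul(Z, Z)), mul(SZ, SSSZ))
  →4  add(mul(Z, Z), mul(SZ, SSSZ))
  →5  add(Z, mul(SZ, SSSZ))
  →6  mul(SZ, SSSZ)
  →7  add(SSSZ, mul(Z, SSSZ))
  →8  S(add(SSZ, mul(Z, SSSZ)))
  →9  S(S(add(SZ, mul(Z, SSSZ))))
  →10  S(S(S(add(Z, mul(Z, SSSZ)))))
  →11  S(S(S(mul(Z, SSSZ))))
  →12  SSSZ

Term B:
  start: add(add(SSSZ, SSSZ), add(Z, SZ))
  →1  add(S(add(SSZ, SSSZ)), add(Z, SZ))
  →2  S(add(add(SSZ, SSSZ), add(Z, SZ)))
  →3  S(add(S(add(SZ, SSSZ)), add(Z, SZ)))
  →4  S(S(add(add(SZ, SSSZ), add(Z, SZ))))
  →5  S(S(add(S(add(Z, SSSZ)), add(Z, SZ))))
  →6  S(S(S(add(add(Z, SSSZ), add(Z, SZ)))))
  →7  S(S(S(add(SSSZ, add(Z, SZ)))))
  →8  S(S(S(S(add(SSZ, add(Z, SZ))))))
  →9  S(S(S(S(S(add(SZ, add(Z, SZ)))))))
  →10  S(S(S(S(S(S(add(Z, add(Z, SZ))))))))
  →11  S(S(S(S(S(S(add(Z, SZ)))))))
  →12  S^7(Z)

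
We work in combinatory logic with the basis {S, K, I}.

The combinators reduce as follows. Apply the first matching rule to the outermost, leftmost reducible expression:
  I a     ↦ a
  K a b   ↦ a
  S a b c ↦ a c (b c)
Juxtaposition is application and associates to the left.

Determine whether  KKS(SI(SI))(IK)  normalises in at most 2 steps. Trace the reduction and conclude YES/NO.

Answer: YES — reaches normal form SI(SI) in 2 ≤ 2 steps

Derivation:
  start: KKS(SI(SI))(IK)
  step 1: K(SI(SI))(IK)
  step 2: SI(SI)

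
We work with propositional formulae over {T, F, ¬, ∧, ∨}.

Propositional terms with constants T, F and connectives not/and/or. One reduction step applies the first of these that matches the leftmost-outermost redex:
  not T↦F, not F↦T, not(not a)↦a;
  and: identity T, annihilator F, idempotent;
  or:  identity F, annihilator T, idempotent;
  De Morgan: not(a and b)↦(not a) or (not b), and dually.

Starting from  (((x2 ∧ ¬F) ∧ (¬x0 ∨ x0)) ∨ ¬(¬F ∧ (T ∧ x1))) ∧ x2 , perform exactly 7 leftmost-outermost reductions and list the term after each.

  start: (((x2 ∧ ¬F) ∧ (¬x0 ∨ x0)) ∨ ¬(¬F ∧ (T ∧ x1))) ∧ x2
  →1  (((x2 ∧ T) ∧ (¬x0 ∨ x0)) ∨ ¬(¬F ∧ (T ∧ x1))) ∧ x2
  →2  ((x2 ∧ (¬x0 ∨ x0)) ∨ ¬(¬F ∧ (T ∧ x1))) ∧ x2
  →3  ((x2 ∧ (¬x0 ∨ x0)) ∨ (¬¬F ∨ ¬(T ∧ x1))) ∧ x2
  →4  ((x2 ∧ (¬x0 ∨ x0)) ∨ (F ∨ ¬(T ∧ x1))) ∧ x2
  →5  ((x2 ∧ (¬x0 ∨ x0)) ∨ ¬(T ∧ x1)) ∧ x2
  →6  ((x2 ∧ (¬x0 ∨ x0)) ∨ (¬T ∨ ¬x1)) ∧ x2
  →7  ((x2 ∧ (¬x0 ∨ x0)) ∨ (F ∨ ¬x1)) ∧ x2

Answer: after 7 steps: ((x2 ∧ (¬x0 ∨ x0)) ∨ (F ∨ ¬x1)) ∧ x2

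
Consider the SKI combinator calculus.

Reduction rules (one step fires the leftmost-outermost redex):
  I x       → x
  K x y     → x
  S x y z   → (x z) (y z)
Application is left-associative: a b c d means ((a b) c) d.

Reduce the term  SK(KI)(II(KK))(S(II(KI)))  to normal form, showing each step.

Answer: normal form = K  (in 5 steps)

Reduction:
  start: SK(KI)(II(KK))(S(II(KI)))
  →1  K(II(KK))(KI(II(KK)))(S(II(KI)))
  →2  II(KK)(S(II(KI)))
  →3  I(KK)(S(II(KI)))
  →4  KK(S(II(KI)))
  →5  K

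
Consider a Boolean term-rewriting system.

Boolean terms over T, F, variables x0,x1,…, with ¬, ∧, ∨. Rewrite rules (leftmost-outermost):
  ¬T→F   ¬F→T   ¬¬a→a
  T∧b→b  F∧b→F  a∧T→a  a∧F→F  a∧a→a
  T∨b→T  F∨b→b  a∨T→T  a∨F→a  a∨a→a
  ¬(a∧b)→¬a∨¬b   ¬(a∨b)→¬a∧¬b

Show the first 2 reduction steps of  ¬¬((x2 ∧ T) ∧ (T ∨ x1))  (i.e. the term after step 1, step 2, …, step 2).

Answer: after 2 steps: x2 ∧ (T ∨ x1)

Reduction:
  start: ¬¬((x2 ∧ T) ∧ (T ∨ x1))
  →1  (x2 ∧ T) ∧ (T ∨ x1)
  →2  x2 ∧ (T ∨ x1)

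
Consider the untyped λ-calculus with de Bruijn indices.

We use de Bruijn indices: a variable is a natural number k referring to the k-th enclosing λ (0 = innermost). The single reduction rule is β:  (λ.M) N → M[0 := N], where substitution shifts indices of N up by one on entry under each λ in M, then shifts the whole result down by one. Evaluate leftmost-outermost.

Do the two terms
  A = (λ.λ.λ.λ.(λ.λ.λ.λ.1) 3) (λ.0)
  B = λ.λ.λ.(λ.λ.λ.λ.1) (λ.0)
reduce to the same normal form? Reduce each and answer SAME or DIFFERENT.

Answer: SAME — A ⇓ λ.λ.λ.λ.λ.λ.1, B ⇓ λ.λ.λ.λ.λ.λ.1

Reduction:
Term A:
  start: (λ.λ.λ.λ.(λ.λ.λ.λ.1) 3) (λ.0)
  [1] λ.λ.λ.(λ.λ.λ.λ.1) (λ.0)
  [2] λ.λ.λ.λ.λ.λ.1

Term B:
  start: λ.λ.λ.(λ.λ.λ.λ.1) (λ.0)
  [1] λ.λ.λ.λ.λ.λ.1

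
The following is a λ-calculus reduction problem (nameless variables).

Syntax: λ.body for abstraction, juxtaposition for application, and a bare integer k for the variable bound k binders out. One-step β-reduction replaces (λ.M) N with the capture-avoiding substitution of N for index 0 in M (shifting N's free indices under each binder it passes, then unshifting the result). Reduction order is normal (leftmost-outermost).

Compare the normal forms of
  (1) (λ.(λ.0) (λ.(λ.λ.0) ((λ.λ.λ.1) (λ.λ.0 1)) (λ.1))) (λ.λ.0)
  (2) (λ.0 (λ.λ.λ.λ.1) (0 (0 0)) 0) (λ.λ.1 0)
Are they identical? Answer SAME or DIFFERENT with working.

Term A:
  start: (λ.(λ.0) (λ.(λ.λ.0) ((λ.λ.λ.1) (λ.λ.0 1)) (λ.1))) (λ.λ.0)
  [1] (λ.0) (λ.(λ.λ.0) ((λ.λ.λ.1) (λ.λ.0 1)) (λ.1))
  [2] λ.(λ.λ.0) ((λ.λ.λ.1) (λ.λ.0 1)) (λ.1)
  [3] λ.(λ.0) (λ.1)
  [4] λ.λ.1

Term B:
  start: (λ.0 (λ.λ.λ.λ.1) (0 (0 0)) 0) (λ.λ.1 0)
  [1] (λ.λ.1 0) (λ.λ.λ.λ.1) ((λ.λ.1 0) ((λ.λ.1 0) (λ.λ.1 0))) (λ.λ.1 0)
  [2] (λ.(λ.λ.λ.λ.1) 0) ((λ.λ.1 0) ((λ.λ.1 0) (λ.λ.1 0))) (λ.λ.1 0)
  [3] (λ.λ.λ.λ.1) ((λ.λ.1 0) ((λ.λ.1 0) (λ.λ.1 0))) (λ.λ.1 0)
  [4] (λ.λ.λ.1) (λ.λ.1 0)
  [5] λ.λ.1

Answer: SAME — A ⇓ λ.λ.1, B ⇓ λ.λ.1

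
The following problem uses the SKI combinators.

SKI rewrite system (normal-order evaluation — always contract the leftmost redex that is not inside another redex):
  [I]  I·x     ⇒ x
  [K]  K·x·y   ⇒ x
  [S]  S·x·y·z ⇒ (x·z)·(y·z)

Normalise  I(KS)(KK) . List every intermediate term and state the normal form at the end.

  start: I(KS)(KK)
  →1  KS(KK)
  →2  S

Answer: normal form = S  (in 2 steps)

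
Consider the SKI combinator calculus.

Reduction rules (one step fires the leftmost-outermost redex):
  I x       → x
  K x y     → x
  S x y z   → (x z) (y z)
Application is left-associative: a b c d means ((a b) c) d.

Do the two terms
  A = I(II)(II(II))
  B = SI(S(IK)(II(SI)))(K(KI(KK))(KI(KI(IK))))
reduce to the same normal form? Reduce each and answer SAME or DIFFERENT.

Answer: SAME — A ⇓ I, B ⇓ I

Working:
Term A:
  start: I(II)(II(II))
  step 1: II(II(II))
  step 2: I(II(II))
  step 3: II(II)
  step 4: I(II)
  step 5: II
  step 6: I

Term B:
  start: SI(S(IK)(II(SI)))(K(KI(KK))(KI(KI(IK))))
  step 1: I(K(KI(KK))(KI(KI(IK))))(S(IK)(II(SI))(K(KI(KK))(KI(KI(IK)))))
  step 2: K(KI(KK))(KI(KI(IK)))(S(IK)(II(SI))(K(KI(KK))(KI(KI(IK)))))
  step 3: KI(KK)(S(IK)(II(SI))(K(KI(KK))(KI(KI(IK)))))
  step 4: I(S(IK)(II(SI))(K(KI(KK))(KI(KI(IK)))))
  step 5: S(IK)(II(SI))(K(KI(KK))(KI(KI(IK))))
  step 6: IK(K(KI(KK))(KI(KI(IK))))(II(SI)(K(KI(KK))(KI(KI(IK)))))
  step 7: K(K(KI(KK))(KI(KI(IK))))(II(SI)(K(KI(KK))(KI(KI(IK)))))
  step 8: K(KI(KK))(KI(KI(IK)))
  step 9: KI(KK)
  step 10: I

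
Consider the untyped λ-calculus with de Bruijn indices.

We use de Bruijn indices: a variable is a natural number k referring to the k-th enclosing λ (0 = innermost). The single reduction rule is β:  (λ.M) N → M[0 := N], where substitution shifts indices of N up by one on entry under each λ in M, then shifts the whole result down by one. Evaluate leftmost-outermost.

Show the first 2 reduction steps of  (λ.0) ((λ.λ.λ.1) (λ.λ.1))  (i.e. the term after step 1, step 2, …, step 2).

Answer: after 2 steps: λ.λ.1

Working:
  start: (λ.0) ((λ.λ.λ.1) (λ.λ.1))
  step 1: (λ.λ.λ.1) (λ.λ.1)
  step 2: λ.λ.1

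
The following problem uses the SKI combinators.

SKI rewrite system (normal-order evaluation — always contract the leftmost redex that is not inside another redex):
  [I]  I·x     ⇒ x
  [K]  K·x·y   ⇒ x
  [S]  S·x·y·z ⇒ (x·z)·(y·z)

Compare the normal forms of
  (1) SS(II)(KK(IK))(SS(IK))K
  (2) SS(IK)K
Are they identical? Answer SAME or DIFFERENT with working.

Answer: SAME — A ⇓ SK(KK), B ⇓ SK(KK)

Derivation:
Term A:
  start: SS(II)(KK(IK))(SS(IK))K
  [1] S(KK(IK))(II(KK(IK)))(SS(IK))K
  [2] KK(IK)(SS(IK))(II(KK(IK))(SS(IK)))K
  [3] K(SS(IK))(II(KK(IK))(SS(IK)))K
  [4] SS(IK)K
  [5] SK(IKK)
  [6] SK(KK)

Term B:
  start: SS(IK)K
  [1] SK(IKK)
  [2] SK(KK)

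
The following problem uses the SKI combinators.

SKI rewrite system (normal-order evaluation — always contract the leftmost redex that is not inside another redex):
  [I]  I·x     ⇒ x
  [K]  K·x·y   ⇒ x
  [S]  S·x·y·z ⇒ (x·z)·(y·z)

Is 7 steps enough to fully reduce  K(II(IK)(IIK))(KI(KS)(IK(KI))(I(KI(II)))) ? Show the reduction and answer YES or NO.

Answer: YES — reaches normal form KK in 6 ≤ 7 steps

Derivation:
  start: K(II(IK)(IIK))(KI(KS)(IK(KI))(I(KI(II))))
  step 1: II(IK)(IIK)
  step 2: I(IK)(IIK)
  step 3: IK(IIK)
  step 4: K(IIK)
  step 5: K(IK)
  step 6: KK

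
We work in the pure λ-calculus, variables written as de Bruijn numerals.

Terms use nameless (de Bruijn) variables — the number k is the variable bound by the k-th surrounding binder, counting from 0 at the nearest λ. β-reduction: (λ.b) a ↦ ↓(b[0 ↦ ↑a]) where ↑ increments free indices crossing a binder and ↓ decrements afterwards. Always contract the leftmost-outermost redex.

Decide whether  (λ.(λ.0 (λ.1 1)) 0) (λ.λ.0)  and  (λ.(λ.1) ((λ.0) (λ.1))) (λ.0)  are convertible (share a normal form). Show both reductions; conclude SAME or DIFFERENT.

Answer: SAME — A ⇓ λ.0, B ⇓ λ.0

Reduction:
Term A:
  start: (λ.(λ.0 (λ.1 1)) 0) (λ.λ.0)
  step 1: (λ.0 (λ.1 1)) (λ.λ.0)
  step 2: (λ.λ.0) (λ.(λ.λ.0) (λ.λ.0))
  step 3: λ.0

Term B:
  start: (λ.(λ.1) ((λ.0) (λ.1))) (λ.0)
  step 1: (λ.λ.0) ((λ.0) (λ.λ.0))
  step 2: λ.0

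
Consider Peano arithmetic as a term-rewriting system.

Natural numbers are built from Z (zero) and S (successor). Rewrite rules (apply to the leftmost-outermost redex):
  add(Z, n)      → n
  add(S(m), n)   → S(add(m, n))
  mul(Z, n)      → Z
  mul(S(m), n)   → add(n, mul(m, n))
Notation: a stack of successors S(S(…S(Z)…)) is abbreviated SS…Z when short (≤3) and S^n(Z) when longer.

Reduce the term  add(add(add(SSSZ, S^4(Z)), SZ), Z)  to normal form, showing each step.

Answer: normal form = S^8(Z)  (in 21 steps)

Derivation:
  start: add(add(add(SSSZ, S^4(Z)), SZ), Z)
  step 1: add(add(S(add(SSZ, S^4(Z))), SZ), Z)
  step 2: add(S(add(add(SSZ, S^4(Z)), SZ)), Z)
  step 3: S(add(add(add(SSZ, S^4(Z)), SZ), Z))
  step 4: S(add(add(S(add(SZ, S^4(Z))), SZ), Z))
  step 5: S(add(S(add(add(SZ, S^4(Z)), SZ)), Z))
  step 6: S(S(add(add(add(SZ, S^4(Z)), SZ), Z)))
  step 7: S(S(add(add(S(add(Z, S^4(Z))), SZ), Z)))
  step 8: S(S(add(S(add(add(Z, S^4(Z)), SZ)), Z)))
  step 9: S(S(S(add(add(add(Z, S^4(Z)), SZ), Z))))
  step 10: S(S(S(add(add(S^4(Z), SZ), Z))))
  step 11: S(S(S(add(S(add(SSSZ, SZ)), Z))))
  step 12: S(S(S(S(add(add(SSSZ, SZ), Z)))))
  step 13: S(S(S(S(add(S(add(SSZ, SZ)), Z)))))
  step 14: S(S(S(S(S(add(add(SSZ, SZ), Z))))))
  step 15: S(S(S(S(S(add(S(add(SZ, SZ)), Z))))))
  step 16: S(S(S(S(S(S(add(add(SZ, SZ), Z)))))))
  step 17: S(S(S(S(S(S(add(S(add(Z, SZ)), Z)))))))
  step 18: S(S(S(S(S(S(S(add(add(Z, SZ), Z))))))))
  step 19: S(S(S(S(S(S(S(add(SZ, Z))))))))
  step 20: S(S(S(S(S(S(S(S(add(Z, Z)))))))))
  step 21: S^8(Z)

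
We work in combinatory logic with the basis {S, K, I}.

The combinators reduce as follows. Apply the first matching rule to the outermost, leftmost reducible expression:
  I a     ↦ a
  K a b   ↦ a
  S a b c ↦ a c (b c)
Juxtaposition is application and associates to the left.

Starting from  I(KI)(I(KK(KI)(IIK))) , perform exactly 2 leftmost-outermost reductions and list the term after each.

  start: I(KI)(I(KK(KI)(IIK)))
  →1  KI(I(KK(KI)(IIK)))
  →2  I

Answer: after 2 steps: I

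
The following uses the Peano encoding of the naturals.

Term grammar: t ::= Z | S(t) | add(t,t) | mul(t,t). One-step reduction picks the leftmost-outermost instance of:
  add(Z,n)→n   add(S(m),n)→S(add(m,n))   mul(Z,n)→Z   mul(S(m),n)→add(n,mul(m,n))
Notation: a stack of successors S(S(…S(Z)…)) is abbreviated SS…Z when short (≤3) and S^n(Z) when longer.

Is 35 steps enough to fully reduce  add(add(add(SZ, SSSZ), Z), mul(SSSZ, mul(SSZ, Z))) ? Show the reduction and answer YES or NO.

  start: add(add(add(SZ, SSSZ), Z), mul(SSSZ, mul(SSZ, Z)))
  step 1: add(add(S(add(Z, SSSZ)), Z), mul(SSSZ, mul(SSZ, Z)))
  step 2: add(S(add(add(Z, SSSZ), Z)), mul(SSSZ, mul(SSZ, Z)))
  step 3: S(add(add(add(Z, SSSZ), Z), mul(SSSZ, mul(SSZ, Z))))
  step 4: S(add(add(SSSZ, Z), mul(SSSZ, mul(SSZ, Z))))
  step 5: S(add(S(add(SSZ, Z)), mul(SSSZ, mul(SSZ, Z))))
  step 6: S(S(add(add(SSZ, Z), mul(SSSZ, mul(SSZ, Z)))))
  step 7: S(S(add(S(add(SZ, Z)), mul(SSSZ, mul(SSZ, Z)))))
  step 8: S(S(S(add(add(SZ, Z), mul(SSSZ, mul(SSZ, Z))))))
  step 9: S(S(S(add(S(add(Z, Z)), mul(SSSZ, mul(SSZ, Z))))))
  step 10: S(S(S(S(add(add(Z, Z), mul(SSSZ, mul(SSZ, Z)))))))
  step 11: S(S(S(S(add(Z, mul(SSSZ, mul(SSZ, Z)))))))
  step 12: S(S(S(S(mul(SSSZ, mul(SSZ, Z))))))
  step 13: S(S(S(S(add(mul(SSZ, Z), mul(SSZ, mul(SSZ, Z)))))))
  step 14: S(S(S(S(add(add(Z, mul(SZ, Z)), mul(SSZ, mul(SSZ, Z)))))))
  step 15: S(S(S(S(add(mul(SZ, Z), mul(SSZ, mul(SSZ, Z)))))))
  step 16: S(S(S(S(add(add(Z, mul(Z, Z)), mul(SSZ, mul(SSZ, Z)))))))
  step 17: S(S(S(S(add(mul(Z, Z), mul(SSZ, mul(SSZ, Z)))))))
  step 18: S(S(S(S(add(Z, mul(SSZ, mul(SSZ, Z)))))))
  step 19: S(S(S(S(mul(SSZ, mul(SSZ, Z))))))
  step 20: S(S(S(S(add(mul(SSZ, Z), mul(SZ, mul(SSZ, Z)))))))
  step 21: S(S(S(S(add(add(Z, mul(SZ, Z)), mul(SZ, mul(SSZ, Z)))))))
  step 22: S(S(S(S(add(mul(SZ, Z), mul(SZ, mul(SSZ, Z)))))))
  step 23: S(S(S(S(add(add(Z, mul(Z, Z)), mul(SZ, mul(SSZ, Z)))))))
  step 24: S(S(S(S(add(mul(Z, Z), mul(SZ, mul(SSZ, Z)))))))
  step 25: S(S(S(S(add(Z, mul(SZ, mul(SSZ, Z)))))))
  step 26: S(S(S(S(mul(SZ, mul(SSZ, Z))))))
  step 27: S(S(S(S(add(mul(SSZ, Z), mul(Z, mul(SSZ, Z)))))))
  step 28: S(S(S(S(add(add(Z, mul(SZ, Z)), mul(Z, mul(SSZ, Z)))))))
  step 29: S(S(S(S(add(mul(SZ, Z), mul(Z, mul(SSZ, Z)))))))
  step 30: S(S(S(S(add(add(Z, mul(Z, Z)), mul(Z, mul(SSZ, Z)))))))
  step 31: S(S(S(S(add(mul(Z, Z), mul(Z, mul(SSZ, Z)))))))
  step 32: S(S(S(S(add(Z, mul(Z, mul(SSZ, Z)))))))
  step 33: S(S(S(S(mul(Z, mul(SSZ, Z))))))
  step 34: S^4(Z)

Answer: YES — reaches normal form S^4(Z) in 34 ≤ 35 steps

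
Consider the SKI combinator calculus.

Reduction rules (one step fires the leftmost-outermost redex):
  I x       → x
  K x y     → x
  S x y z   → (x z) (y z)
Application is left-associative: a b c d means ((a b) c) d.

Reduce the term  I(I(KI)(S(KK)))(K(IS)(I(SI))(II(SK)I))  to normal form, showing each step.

  start: I(I(KI)(S(KK)))(K(IS)(I(SI))(II(SK)I))
  step 1: I(KI)(S(KK))(K(IS)(I(SI))(II(SK)I))
  step 2: KI(S(KK))(K(IS)(I(SI))(II(SK)I))
  step 3: I(K(IS)(I(SI))(II(SK)I))
  step 4: K(IS)(I(SI))(II(SK)I)
  step 5: IS(II(SK)I)
  step 6: S(II(SK)I)
  step 7: S(I(SK)I)
  step 8: S(SKI)

Answer: normal form = S(SKI)  (in 8 steps)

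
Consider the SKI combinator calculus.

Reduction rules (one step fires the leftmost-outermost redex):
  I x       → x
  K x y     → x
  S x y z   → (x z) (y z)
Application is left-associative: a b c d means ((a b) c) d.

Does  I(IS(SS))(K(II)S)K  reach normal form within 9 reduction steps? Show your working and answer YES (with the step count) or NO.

Answer: NO — after 9 steps the term is SK(K(IK)), not yet normal

Derivation:
  start: I(IS(SS))(K(II)S)K
  [1] IS(SS)(K(II)S)K
  [2] S(SS)(K(II)S)K
  [3] SSK(K(II)SK)
  [4] S(K(II)SK)(K(K(II)SK))
  [5] S(IIK)(K(K(II)SK))
  [6] S(IK)(K(K(II)SK))
  [7] SK(K(K(II)SK))
  [8] SK(K(IIK))
  [9] SK(K(IK))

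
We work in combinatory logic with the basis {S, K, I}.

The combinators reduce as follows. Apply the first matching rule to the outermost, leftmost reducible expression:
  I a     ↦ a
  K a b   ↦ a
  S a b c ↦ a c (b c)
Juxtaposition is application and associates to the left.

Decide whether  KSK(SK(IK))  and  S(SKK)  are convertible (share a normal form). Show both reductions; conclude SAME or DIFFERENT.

Term A:
  start: KSK(SK(IK))
  →1  S(SK(IK))
  →2  S(SKK)

Term B:
  start: S(SKK)

Answer: SAME — A ⇓ S(SKK), B ⇓ S(SKK)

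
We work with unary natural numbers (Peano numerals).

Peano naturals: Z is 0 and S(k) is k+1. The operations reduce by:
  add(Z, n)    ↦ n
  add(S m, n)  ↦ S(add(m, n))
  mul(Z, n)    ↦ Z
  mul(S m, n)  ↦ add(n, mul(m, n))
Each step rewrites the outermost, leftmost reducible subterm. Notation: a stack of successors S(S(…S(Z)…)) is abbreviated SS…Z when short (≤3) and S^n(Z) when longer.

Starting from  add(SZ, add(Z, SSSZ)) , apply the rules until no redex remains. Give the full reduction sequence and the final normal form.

Answer: normal form = S^4(Z)  (in 3 steps)

Working:
  start: add(SZ, add(Z, SSSZ))
  →1  S(add(Z, add(Z, SSSZ)))
  →2  S(add(Z, SSSZ))
  →3  S^4(Z)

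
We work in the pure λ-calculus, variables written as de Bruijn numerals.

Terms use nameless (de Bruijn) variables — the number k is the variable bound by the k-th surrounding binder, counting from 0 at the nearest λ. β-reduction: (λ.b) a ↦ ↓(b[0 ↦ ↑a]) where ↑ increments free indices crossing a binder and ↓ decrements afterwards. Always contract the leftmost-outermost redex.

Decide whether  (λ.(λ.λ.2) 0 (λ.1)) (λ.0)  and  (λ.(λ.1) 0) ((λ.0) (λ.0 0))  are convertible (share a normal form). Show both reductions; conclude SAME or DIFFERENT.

Answer: DIFFERENT — A ⇓ λ.0, B ⇓ λ.0 0

Derivation:
Term A:
  start: (λ.(λ.λ.2) 0 (λ.1)) (λ.0)
  →1  (λ.λ.λ.0) (λ.0) (λ.λ.0)
  →2  (λ.λ.0) (λ.λ.0)
  →3  λ.0

Term B:
  start: (λ.(λ.1) 0) ((λ.0) (λ.0 0))
  →1  (λ.(λ.0) (λ.0 0)) ((λ.0) (λ.0 0))
  →2  (λ.0) (λ.0 0)
  →3  λ.0 0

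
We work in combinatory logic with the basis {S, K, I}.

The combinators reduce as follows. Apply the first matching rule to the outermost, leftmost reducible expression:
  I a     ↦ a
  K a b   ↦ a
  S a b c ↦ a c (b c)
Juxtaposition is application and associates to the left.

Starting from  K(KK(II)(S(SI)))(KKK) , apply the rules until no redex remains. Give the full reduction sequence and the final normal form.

Answer: normal form = K(S(SI))  (in 2 steps)

Reduction:
  start: K(KK(II)(S(SI)))(KKK)
  [1] KK(II)(S(SI))
  [2] K(S(SI))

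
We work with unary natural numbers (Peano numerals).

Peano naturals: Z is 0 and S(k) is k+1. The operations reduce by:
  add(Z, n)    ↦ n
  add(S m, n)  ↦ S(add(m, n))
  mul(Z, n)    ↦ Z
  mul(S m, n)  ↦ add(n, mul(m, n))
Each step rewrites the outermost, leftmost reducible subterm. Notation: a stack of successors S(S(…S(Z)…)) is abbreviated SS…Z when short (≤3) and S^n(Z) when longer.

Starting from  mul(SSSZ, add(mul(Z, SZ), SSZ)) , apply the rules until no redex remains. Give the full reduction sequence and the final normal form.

  start: mul(SSSZ, add(mul(Z, SZ), SSZ))
  →1  add(add(mul(Z, SZ), SSZ), mul(SSZ, add(mul(Z, SZ), SSZ)))
  →2  add(add(Z, SSZ), mul(SSZ, add(mul(Z, SZ), SSZ)))
  →3  add(SSZ, mul(SSZ, add(mul(Z, SZ), SSZ)))
  →4  S(add(SZ, mul(SSZ, add(mul(Z, SZ), SSZ))))
  →5  S(S(add(Z, mul(SSZ, add(mul(Z, SZ), SSZ)))))
  →6  S(S(mul(SSZ, add(mul(Z, SZ), SSZ))))
  →7  S(S(add(add(mul(Z, SZ), SSZ), mul(SZ, add(mul(Z, SZ), SSZ)))))
  →8  S(S(add(add(Z, SSZ), mul(SZ, add(mul(Z, SZ), SSZ)))))
  →9  S(S(add(SSZ, mul(SZ, add(mul(Z, SZ), SSZ)))))
  →10  S(S(S(add(SZ, mul(SZ, add(mul(Z, SZ), SSZ))))))
  →11  S(S(S(S(add(Z, mul(SZ, add(mul(Z, SZ), SSZ)))))))
  →12  S(S(S(S(mul(SZ, add(mul(Z, SZ), SSZ))))))
  →13  S(S(S(S(add(add(mul(Z, SZ), SSZ), mul(Z, add(mul(Z, SZ), SSZ)))))))
  →14  S(S(S(S(add(add(Z, SSZ), mul(Z, add(mul(Z, SZ), SSZ)))))))
  →15  S(S(S(S(add(SSZ, mul(Z, add(mul(Z, SZ), SSZ)))))))
  →16  S(S(S(S(S(add(SZ, mul(Z, add(mul(Z, SZ), SSZ))))))))
  →17  S(S(S(S(S(S(add(Z, mul(Z, add(mul(Z, SZ), SSZ)))))))))
  →18  S(S(S(S(S(S(mul(Z, add(mul(Z, SZ), SSZ))))))))
  →19  S^6(Z)

Answer: normal form = S^6(Z)  (in 19 steps)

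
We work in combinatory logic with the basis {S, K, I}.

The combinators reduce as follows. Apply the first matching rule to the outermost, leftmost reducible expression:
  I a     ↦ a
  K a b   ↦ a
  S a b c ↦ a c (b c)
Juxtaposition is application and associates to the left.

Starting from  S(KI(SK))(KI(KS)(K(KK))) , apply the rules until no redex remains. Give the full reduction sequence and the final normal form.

  start: S(KI(SK))(KI(KS)(K(KK)))
  →1  SI(KI(KS)(K(KK)))
  →2  SI(I(K(KK)))
  →3  SI(K(KK))

Answer: normal form = SI(K(KK))  (in 3 steps)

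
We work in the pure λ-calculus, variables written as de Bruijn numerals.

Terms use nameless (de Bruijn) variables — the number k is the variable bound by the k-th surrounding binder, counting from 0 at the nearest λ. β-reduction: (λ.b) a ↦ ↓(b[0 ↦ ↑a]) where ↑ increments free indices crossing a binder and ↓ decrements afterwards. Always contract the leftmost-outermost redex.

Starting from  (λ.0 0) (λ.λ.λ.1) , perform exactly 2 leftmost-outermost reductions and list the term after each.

  start: (λ.0 0) (λ.λ.λ.1)
  [1] (λ.λ.λ.1) (λ.λ.λ.1)
  [2] λ.λ.1

Answer: after 2 steps: λ.λ.1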